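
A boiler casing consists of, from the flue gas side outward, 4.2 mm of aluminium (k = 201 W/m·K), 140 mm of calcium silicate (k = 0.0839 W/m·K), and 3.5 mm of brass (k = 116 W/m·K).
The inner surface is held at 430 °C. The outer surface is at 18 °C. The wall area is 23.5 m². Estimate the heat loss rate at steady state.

Treating each layer as a thermal resistance in series:
R_aluminium = L/(kA) = 0.0042/(201×23.5) = 8.892×10^-7 K/W
R_calcium silicate = L/(kA) = 0.14/(0.0839×23.5) = 0.07101 K/W
R_brass = L/(kA) = 0.0035/(116×23.5) = 1.284×10^-6 K/W
R_total = 0.07101 K/W
Q = ΔT / R_total = 412 / 0.07101

Q ≈ 5800 W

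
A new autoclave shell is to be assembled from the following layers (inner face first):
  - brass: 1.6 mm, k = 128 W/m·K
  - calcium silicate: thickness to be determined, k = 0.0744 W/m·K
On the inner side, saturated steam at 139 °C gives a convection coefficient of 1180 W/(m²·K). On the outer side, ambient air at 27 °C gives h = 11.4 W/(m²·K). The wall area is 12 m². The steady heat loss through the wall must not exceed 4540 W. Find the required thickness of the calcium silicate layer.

Thermal resistances in series:
R_inner film = 1/(h_i·A) = 1/(1180×12) = 7.062×10^-5 K/W
R_brass = L/(kA) = 0.0016/(128×12) = 1.042×10^-6 K/W
R_outer film = 1/(h_o·A) = 1/(11.4×12) = 0.00731 K/W
Sum of the known resistances R_other = 0.007382 K/W
Required total resistance R_tot = ΔT/Q_allow = 112/4540 = 0.02467 K/W
R_calcium silicate = R_tot − R_other = 0.01729 K/W
L = R·k·A = 0.01729×0.0744×12

L ≈ 15.4 mm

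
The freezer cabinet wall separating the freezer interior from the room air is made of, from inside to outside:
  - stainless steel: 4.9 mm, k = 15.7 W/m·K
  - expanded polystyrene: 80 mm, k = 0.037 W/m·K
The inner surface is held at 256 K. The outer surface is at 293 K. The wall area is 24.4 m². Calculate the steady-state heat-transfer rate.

Q ≈ 417 W

Series thermal resistances:
R_stainless steel = L/(kA) = 0.0049/(15.7×24.4) = 1.279×10^-5 K/W
R_expanded polystyrene = L/(kA) = 0.08/(0.037×24.4) = 0.08861 K/W
R_total = 0.08863 K/W
Q = ΔT / R_total = 37 / 0.08863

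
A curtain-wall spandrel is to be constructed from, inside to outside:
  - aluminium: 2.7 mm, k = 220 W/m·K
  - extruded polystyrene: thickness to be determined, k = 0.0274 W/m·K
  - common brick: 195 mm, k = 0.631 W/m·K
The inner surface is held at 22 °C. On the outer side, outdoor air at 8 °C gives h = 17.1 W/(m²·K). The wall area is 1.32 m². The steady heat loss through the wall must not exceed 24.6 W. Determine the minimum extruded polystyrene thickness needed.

L ≈ 10.5 mm

Thermal resistances in series:
R_aluminium = L/(kA) = 0.0027/(220×1.32) = 9.298×10^-6 K/W
R_common brick = L/(kA) = 0.195/(0.631×1.32) = 0.2341 K/W
R_outer film = 1/(h_o·A) = 1/(17.1×1.32) = 0.0443 K/W
Sum of the known resistances R_other = 0.2784 K/W
Required total resistance R_tot = ΔT/Q_allow = 14/24.6 = 0.5691 K/W
R_extruded polystyrene = R_tot − R_other = 0.2907 K/W
L = R·k·A = 0.2907×0.0274×1.32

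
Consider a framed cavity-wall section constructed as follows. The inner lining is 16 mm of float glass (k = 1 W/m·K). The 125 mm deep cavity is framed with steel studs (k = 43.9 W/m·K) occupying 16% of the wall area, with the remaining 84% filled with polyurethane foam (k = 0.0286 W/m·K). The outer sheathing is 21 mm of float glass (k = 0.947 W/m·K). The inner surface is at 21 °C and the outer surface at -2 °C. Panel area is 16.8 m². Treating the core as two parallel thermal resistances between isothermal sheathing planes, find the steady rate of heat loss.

Sheathing layers in series; stud and cavity paths in parallel between them.
R_inner = 0.016/(1×16.8) = 9.524×10^-4 K/W
R_stud  = 0.125/(43.9×0.16×16.8) = 0.001059 K/W
R_cav   = 0.125/(0.0286×0.84×16.8) = 0.3097 K/W
1/R_core = 1/R_stud + 1/R_cav → R_core = 0.001056 K/W
R_outer = 0.021/(0.947×16.8) = 0.00132 K/W
R_total = 0.003328 K/W
Q = ΔT/R_total = 23/0.003328

Q ≈ 6910 W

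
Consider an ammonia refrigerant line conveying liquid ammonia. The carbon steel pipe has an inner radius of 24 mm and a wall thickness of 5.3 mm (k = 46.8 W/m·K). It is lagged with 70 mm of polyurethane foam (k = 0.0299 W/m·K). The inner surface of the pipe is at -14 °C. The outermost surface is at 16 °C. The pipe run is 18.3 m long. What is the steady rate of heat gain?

Radial resistances (cylindrical: R_cond = ln(r_o/r_i)/(2πkL), R_conv = 1/(h·2πrL)):
R_carbon steel pipe wall = ln(29.3/24)/(2π×46.8×18.3) = 3.708×10^-5 K/W
R_polyurethane foam = ln(99.3/29.3)/(2π×0.0299×18.3) = 0.355 K/W
R_total = 0.3551 K/W
Q = ΔT/R_total = 30/0.3551

Q ≈ 84.5 W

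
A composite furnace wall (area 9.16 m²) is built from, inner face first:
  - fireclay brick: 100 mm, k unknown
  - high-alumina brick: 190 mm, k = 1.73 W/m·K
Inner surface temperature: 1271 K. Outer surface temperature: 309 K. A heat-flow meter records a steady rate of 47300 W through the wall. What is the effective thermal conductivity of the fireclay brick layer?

Treating each layer as a thermal resistance in series:
R_high-alumina brick = L/(kA) = 0.19/(1.73×9.16) = 0.01199 K/W
Sum of known resistances R_other = 0.01199 K/W
Total R = ΔT/Q = 962/47300 = 0.02034 K/W
R_fireclay brick = R_total − R_other = 0.008348 K/W
k = L/(R·A) = 0.1/(0.008348×9.16)

k ≈ 1.31 W/(m·K)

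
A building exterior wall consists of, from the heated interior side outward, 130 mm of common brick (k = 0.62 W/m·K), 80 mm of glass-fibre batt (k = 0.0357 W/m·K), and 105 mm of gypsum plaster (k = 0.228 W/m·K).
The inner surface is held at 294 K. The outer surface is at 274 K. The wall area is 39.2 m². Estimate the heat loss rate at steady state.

Thermal resistances in series:
R_common brick = L/(kA) = 0.13/(0.62×39.2) = 0.005349 K/W
R_glass-fibre batt = L/(kA) = 0.08/(0.0357×39.2) = 0.05717 K/W
R_gypsum plaster = L/(kA) = 0.105/(0.228×39.2) = 0.01175 K/W
R_total = 0.07426 K/W
Q = ΔT / R_total = 20 / 0.07426

Q ≈ 269 W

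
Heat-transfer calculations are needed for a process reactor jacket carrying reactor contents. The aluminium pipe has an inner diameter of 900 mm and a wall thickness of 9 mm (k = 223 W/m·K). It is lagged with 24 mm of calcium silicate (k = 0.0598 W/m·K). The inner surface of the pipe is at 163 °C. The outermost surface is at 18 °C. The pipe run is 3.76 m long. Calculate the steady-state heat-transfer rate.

For a radial system each layer contributes R = ln(r_out/r_in)/(2πkL); films add R = 1/(hA).
R_aluminium pipe wall = ln(459/450)/(2π×223×3.76) = 3.759×10^-6 K/W
R_calcium silicate = ln(483/459)/(2π×0.0598×3.76) = 0.03608 K/W
R_total = 0.03608 K/W
Q = ΔT/R_total = 145/0.03608

Q ≈ 4020 W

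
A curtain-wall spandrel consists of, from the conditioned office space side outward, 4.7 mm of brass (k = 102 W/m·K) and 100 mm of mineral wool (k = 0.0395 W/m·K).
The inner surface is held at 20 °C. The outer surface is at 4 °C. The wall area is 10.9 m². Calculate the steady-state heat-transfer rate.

Q ≈ 68.9 W

Series thermal resistances:
R_brass = L/(kA) = 0.0047/(102×10.9) = 4.227×10^-6 K/W
R_mineral wool = L/(kA) = 0.1/(0.0395×10.9) = 0.2323 K/W
R_total = 0.2323 K/W
Q = ΔT / R_total = 16 / 0.2323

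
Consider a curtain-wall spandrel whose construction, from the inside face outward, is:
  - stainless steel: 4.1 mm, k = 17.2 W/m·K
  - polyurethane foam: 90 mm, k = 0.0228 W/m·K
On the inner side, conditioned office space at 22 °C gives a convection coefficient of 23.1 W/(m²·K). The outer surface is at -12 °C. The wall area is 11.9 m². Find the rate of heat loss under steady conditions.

Q ≈ 101 W

Thermal resistances in series:
R_inner film = 1/(h_i·A) = 1/(23.1×11.9) = 0.003638 K/W
R_stainless steel = L/(kA) = 0.0041/(17.2×11.9) = 2.003×10^-5 K/W
R_polyurethane foam = L/(kA) = 0.09/(0.0228×11.9) = 0.3317 K/W
R_total = 0.3354 K/W
Q = ΔT / R_total = 34 / 0.3354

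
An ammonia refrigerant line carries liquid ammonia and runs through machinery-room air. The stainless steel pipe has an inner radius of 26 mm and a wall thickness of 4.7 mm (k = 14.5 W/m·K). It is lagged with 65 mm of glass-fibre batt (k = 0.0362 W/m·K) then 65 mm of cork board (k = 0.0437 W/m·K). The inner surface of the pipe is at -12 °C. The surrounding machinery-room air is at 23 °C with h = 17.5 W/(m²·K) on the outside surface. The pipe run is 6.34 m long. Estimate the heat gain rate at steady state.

Q ≈ 32 W

For a radial system each layer contributes R = ln(r_out/r_in)/(2πkL); films add R = 1/(hA).
R_stainless steel pipe wall = ln(30.7/26)/(2π×14.5×6.34) = 2.877×10^-4 K/W
R_glass-fibre batt = ln(95.7/30.7)/(2π×0.0362×6.34) = 0.7884 K/W
R_cork board = ln(160.7/95.7)/(2π×0.0437×6.34) = 0.2977 K/W
R_outer film = 1/(h_o·2πr_oL) = 1/(17.5×2π×0.1607×6.34) = 0.008926 K/W
R_total = 1.095 K/W
Q = ΔT/R_total = 35/1.095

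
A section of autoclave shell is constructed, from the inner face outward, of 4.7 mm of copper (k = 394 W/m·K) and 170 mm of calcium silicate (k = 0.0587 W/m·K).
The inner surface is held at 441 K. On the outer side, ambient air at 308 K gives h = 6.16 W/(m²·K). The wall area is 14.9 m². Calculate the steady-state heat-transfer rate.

Q ≈ 648 W

Using the resistance-network approach (series):
R_copper = L/(kA) = 0.0047/(394×14.9) = 8.006×10^-7 K/W
R_calcium silicate = L/(kA) = 0.17/(0.0587×14.9) = 0.1944 K/W
R_outer film = 1/(h_o·A) = 1/(6.16×14.9) = 0.0109 K/W
R_total = 0.2053 K/W
Q = ΔT / R_total = 133 / 0.2053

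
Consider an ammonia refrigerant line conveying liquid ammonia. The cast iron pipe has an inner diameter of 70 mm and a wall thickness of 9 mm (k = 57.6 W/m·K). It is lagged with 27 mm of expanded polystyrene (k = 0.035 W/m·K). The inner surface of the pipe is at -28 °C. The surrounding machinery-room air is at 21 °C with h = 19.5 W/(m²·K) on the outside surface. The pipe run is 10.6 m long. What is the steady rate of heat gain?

For a radial system each layer contributes R = ln(r_out/r_in)/(2πkL); films add R = 1/(hA).
R_cast iron pipe wall = ln(44/35)/(2π×57.6×10.6) = 5.965×10^-5 K/W
R_expanded polystyrene = ln(71/44)/(2π×0.035×10.6) = 0.2053 K/W
R_outer film = 1/(h_o·2πr_oL) = 1/(19.5×2π×0.071×10.6) = 0.01084 K/W
R_total = 0.2162 K/W
Q = ΔT/R_total = 49/0.2162

Q ≈ 227 W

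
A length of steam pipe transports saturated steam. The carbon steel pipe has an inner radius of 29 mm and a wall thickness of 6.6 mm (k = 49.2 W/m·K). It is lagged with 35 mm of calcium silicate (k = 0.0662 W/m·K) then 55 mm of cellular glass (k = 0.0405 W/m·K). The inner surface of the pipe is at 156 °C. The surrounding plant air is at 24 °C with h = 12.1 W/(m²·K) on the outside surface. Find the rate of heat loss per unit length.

Per-layer cylindrical resistances, series-summed:
R_carbon steel pipe wall = ln(35.6/29)/(2π×49.2×1) = 6.633×10^-4 K/W
R_calcium silicate = ln(70.6/35.6)/(2π×0.0662×1) = 1.646 K/W
R_cellular glass = ln(125.6/70.6)/(2π×0.0405×1) = 2.264 K/W
R_outer film = 1/(h_o·2πr_oL) = 1/(12.1×2π×0.1256×1) = 0.1047 K/W
R_total = 4.015 K/W
Q = ΔT/R_total = 132/4.015

q′ ≈ 32.9 W/m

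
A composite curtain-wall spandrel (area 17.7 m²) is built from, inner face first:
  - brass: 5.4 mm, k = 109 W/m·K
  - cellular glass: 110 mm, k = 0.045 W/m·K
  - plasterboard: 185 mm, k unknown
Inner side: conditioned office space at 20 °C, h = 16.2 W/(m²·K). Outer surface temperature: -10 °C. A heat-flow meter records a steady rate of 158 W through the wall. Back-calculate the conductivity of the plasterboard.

Model the wall as resistances in series:
R_inner film = 1/(h_i·A) = 1/(16.2×17.7) = 0.003487 K/W
R_brass = L/(kA) = 0.0054/(109×17.7) = 2.799×10^-6 K/W
R_cellular glass = L/(kA) = 0.11/(0.045×17.7) = 0.1381 K/W
Sum of known resistances R_other = 0.1416 K/W
Total R = ΔT/Q = 30/158 = 0.1899 K/W
R_plasterboard = R_total − R_other = 0.04828 K/W
k = L/(R·A) = 0.185/(0.04828×17.7)

k ≈ 0.216 W/(m·K)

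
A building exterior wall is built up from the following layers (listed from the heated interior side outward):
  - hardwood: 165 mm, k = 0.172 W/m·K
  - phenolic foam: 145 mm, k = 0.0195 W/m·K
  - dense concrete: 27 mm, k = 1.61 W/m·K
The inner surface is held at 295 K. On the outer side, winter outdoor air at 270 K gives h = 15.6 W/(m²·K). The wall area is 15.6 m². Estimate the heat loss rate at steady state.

Thermal resistances in series:
R_hardwood = L/(kA) = 0.165/(0.172×15.6) = 0.06149 K/W
R_phenolic foam = L/(kA) = 0.145/(0.0195×15.6) = 0.4767 K/W
R_dense concrete = L/(kA) = 0.027/(1.61×15.6) = 0.001075 K/W
R_outer film = 1/(h_o·A) = 1/(15.6×15.6) = 0.004109 K/W
R_total = 0.5433 K/W
Q = ΔT / R_total = 25 / 0.5433

Q ≈ 46 W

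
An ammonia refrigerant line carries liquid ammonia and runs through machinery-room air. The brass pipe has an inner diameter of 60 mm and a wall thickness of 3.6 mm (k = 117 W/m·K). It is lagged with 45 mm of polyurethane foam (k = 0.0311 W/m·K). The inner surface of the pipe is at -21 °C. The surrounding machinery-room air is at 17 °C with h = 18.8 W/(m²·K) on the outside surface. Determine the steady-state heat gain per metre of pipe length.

q′ ≈ 8.53 W/m

Per-layer cylindrical resistances, series-summed:
R_brass pipe wall = ln(33.6/30)/(2π×117×1) = 1.542×10^-4 K/W
R_polyurethane foam = ln(78.6/33.6)/(2π×0.0311×1) = 4.349 K/W
R_outer film = 1/(h_o·2πr_oL) = 1/(18.8×2π×0.0786×1) = 0.1077 K/W
R_total = 4.457 K/W
Q = ΔT/R_total = 38/4.457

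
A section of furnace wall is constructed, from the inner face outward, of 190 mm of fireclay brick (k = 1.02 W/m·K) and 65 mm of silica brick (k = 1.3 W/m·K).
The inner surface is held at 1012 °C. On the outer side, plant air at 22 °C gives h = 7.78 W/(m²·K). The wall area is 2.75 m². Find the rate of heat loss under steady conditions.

Q ≈ 7460 W

Using the resistance-network approach (series):
R_fireclay brick = L/(kA) = 0.19/(1.02×2.75) = 0.06774 K/W
R_silica brick = L/(kA) = 0.065/(1.3×2.75) = 0.01818 K/W
R_outer film = 1/(h_o·A) = 1/(7.78×2.75) = 0.04674 K/W
R_total = 0.1327 K/W
Q = ΔT / R_total = 990 / 0.1327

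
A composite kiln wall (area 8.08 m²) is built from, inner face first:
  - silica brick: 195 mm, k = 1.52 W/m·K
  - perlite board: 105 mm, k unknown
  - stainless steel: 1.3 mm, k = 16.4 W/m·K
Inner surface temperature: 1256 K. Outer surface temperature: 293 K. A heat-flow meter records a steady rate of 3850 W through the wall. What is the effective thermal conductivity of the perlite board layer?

Model the wall as resistances in series:
R_silica brick = L/(kA) = 0.195/(1.52×8.08) = 0.01588 K/W
R_stainless steel = L/(kA) = 0.0013/(16.4×8.08) = 9.81×10^-6 K/W
Sum of known resistances R_other = 0.01589 K/W
Total R = ΔT/Q = 963/3850 = 0.2501 K/W
R_perlite board = R_total − R_other = 0.2342 K/W
k = L/(R·A) = 0.105/(0.2342×8.08)

k ≈ 0.0555 W/(m·K)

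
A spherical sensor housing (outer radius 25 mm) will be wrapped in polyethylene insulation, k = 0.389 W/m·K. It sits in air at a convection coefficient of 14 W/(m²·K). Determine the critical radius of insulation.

r_cr ≈ 55.6 mm

For a sphere r_cr = 2k/h = 2×0.389/14
r_cr = 55.6 mm; since the bare radius (25 mm) is below r_cr, adding a thin layer of insulation will *increase* heat loss.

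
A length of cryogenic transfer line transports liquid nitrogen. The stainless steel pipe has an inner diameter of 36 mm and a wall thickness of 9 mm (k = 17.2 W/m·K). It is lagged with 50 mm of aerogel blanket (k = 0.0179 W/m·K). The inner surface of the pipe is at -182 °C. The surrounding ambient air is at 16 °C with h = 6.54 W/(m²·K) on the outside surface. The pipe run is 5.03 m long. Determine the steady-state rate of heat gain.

Q ≈ 103 W

Per-layer cylindrical resistances, series-summed:
R_stainless steel pipe wall = ln(27/18)/(2π×17.2×5.03) = 7.459×10^-4 K/W
R_aerogel blanket = ln(77/27)/(2π×0.0179×5.03) = 1.852 K/W
R_outer film = 1/(h_o·2πr_oL) = 1/(6.54×2π×0.077×5.03) = 0.06283 K/W
R_total = 1.916 K/W
Q = ΔT/R_total = 198/1.916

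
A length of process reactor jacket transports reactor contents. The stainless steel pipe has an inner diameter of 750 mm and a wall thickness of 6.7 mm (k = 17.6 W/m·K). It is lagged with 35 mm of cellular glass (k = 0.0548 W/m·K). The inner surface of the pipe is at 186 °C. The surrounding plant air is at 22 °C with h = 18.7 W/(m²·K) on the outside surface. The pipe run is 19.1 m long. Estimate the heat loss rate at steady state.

Q ≈ 11400 W

For a radial system each layer contributes R = ln(r_out/r_in)/(2πkL); films add R = 1/(hA).
R_stainless steel pipe wall = ln(381.7/375)/(2π×17.6×19.1) = 8.384×10^-6 K/W
R_cellular glass = ln(416.7/381.7)/(2π×0.0548×19.1) = 0.01334 K/W
R_outer film = 1/(h_o·2πr_oL) = 1/(18.7×2π×0.4167×19.1) = 0.001069 K/W
R_total = 0.01442 K/W
Q = ΔT/R_total = 164/0.01442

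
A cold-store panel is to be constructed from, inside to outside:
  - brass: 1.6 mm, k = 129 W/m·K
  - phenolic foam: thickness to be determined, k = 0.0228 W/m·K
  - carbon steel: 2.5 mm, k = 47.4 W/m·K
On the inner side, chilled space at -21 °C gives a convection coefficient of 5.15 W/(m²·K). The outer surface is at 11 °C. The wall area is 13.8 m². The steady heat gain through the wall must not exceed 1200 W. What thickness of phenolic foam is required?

L ≈ 3.96 mm

Series thermal resistances:
R_inner film = 1/(h_i·A) = 1/(5.15×13.8) = 0.01407 K/W
R_brass = L/(kA) = 0.0016/(129×13.8) = 8.988×10^-7 K/W
R_carbon steel = L/(kA) = 0.0025/(47.4×13.8) = 3.822×10^-6 K/W
Sum of the known resistances R_other = 0.01408 K/W
Required total resistance R_tot = ΔT/Q_allow = 32/1200 = 0.02667 K/W
R_phenolic foam = R_tot − R_other = 0.01259 K/W
L = R·k·A = 0.01259×0.0228×13.8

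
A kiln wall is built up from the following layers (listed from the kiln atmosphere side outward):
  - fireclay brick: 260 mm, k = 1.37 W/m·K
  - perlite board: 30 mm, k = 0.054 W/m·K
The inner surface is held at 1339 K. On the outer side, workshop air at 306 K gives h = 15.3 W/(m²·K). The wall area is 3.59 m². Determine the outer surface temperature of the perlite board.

T ≈ 389 K

Treating each layer as a thermal resistance in series:
R_fireclay brick = L/(kA) = 0.26/(1.37×3.59) = 0.05286 K/W
R_perlite board = L/(kA) = 0.03/(0.054×3.59) = 0.1548 K/W
R_outer film = 1/(h_o·A) = 1/(15.3×3.59) = 0.01821 K/W
R_total = 0.2258 K/W;  Q = ΔT/R_total = 1033/0.2258 = 4574 W
T_interface = T_inner − Q·ΣR(inner→interface) = 1339 − 4570×0.2076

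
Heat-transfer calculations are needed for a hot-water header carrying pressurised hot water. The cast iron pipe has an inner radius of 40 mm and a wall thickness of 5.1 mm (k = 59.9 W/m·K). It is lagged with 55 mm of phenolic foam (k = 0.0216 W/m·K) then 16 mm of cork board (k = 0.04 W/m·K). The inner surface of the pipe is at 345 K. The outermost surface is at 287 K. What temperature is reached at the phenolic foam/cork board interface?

For a radial system each layer contributes R = ln(r_out/r_in)/(2πkL); films add R = 1/(hA).
R_cast iron pipe wall = ln(45.1/40)/(2π×59.9×1) = 3.188×10^-4 K/W
R_phenolic foam = ln(100.1/45.1)/(2π×0.0216×1) = 5.875 K/W
R_cork board = ln(116.1/100.1)/(2π×0.04×1) = 0.59 K/W
R_total = 6.465 K/W
Q = ΔT/R_total = 58/6.465
Q = 8.97 W/m
T_interface = T_inner − Q·ΣR(inner→interface) = 345 − 8.97×5.875

T ≈ 292 K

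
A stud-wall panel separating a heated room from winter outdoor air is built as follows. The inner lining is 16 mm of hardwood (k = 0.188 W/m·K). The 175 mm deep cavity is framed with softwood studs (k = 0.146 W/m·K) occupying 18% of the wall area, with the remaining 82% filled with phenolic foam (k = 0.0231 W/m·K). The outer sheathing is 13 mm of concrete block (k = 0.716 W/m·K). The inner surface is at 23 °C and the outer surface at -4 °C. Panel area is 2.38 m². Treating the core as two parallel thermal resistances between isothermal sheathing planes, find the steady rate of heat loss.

Q ≈ 16.2 W

Sheathing layers in series; stud and cavity paths in parallel between them.
R_inner = 0.016/(0.188×2.38) = 0.03576 K/W
R_stud  = 0.175/(0.146×0.18×2.38) = 2.798 K/W
R_cav   = 0.175/(0.0231×0.82×2.38) = 3.882 K/W
1/R_core = 1/R_stud + 1/R_cav → R_core = 1.626 K/W
R_outer = 0.013/(0.716×2.38) = 0.007629 K/W
R_total = 1.669 K/W
Q = ΔT/R_total = 27/1.669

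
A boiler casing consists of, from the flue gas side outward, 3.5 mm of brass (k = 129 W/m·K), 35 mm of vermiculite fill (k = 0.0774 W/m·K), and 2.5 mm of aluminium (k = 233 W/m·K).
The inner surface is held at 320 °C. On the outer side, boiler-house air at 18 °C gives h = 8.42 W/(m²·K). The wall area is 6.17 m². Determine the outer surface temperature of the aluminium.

T ≈ 80.8 °C

Model the wall as resistances in series:
R_brass = L/(kA) = 0.0035/(129×6.17) = 4.397×10^-6 K/W
R_vermiculite fill = L/(kA) = 0.035/(0.0774×6.17) = 0.07329 K/W
R_aluminium = L/(kA) = 0.0025/(233×6.17) = 1.739×10^-6 K/W
R_outer film = 1/(h_o·A) = 1/(8.42×6.17) = 0.01925 K/W
R_total = 0.09254 K/W;  Q = ΔT/R_total = 302/0.09254 = 3263 W
T_interface = T_inner − Q·ΣR(inner→interface) = 320 − 3260×0.0733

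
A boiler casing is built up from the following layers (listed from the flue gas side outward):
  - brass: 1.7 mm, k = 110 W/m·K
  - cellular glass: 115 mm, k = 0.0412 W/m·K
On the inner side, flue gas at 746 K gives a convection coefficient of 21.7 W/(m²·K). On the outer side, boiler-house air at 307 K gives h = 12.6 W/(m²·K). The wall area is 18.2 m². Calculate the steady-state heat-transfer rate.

Q ≈ 2740 W

Treating each layer as a thermal resistance in series:
R_inner film = 1/(h_i·A) = 1/(21.7×18.2) = 0.002532 K/W
R_brass = L/(kA) = 0.0017/(110×18.2) = 8.492×10^-7 K/W
R_cellular glass = L/(kA) = 0.115/(0.0412×18.2) = 0.1534 K/W
R_outer film = 1/(h_o·A) = 1/(12.6×18.2) = 0.004361 K/W
R_total = 0.1603 K/W
Q = ΔT / R_total = 439 / 0.1603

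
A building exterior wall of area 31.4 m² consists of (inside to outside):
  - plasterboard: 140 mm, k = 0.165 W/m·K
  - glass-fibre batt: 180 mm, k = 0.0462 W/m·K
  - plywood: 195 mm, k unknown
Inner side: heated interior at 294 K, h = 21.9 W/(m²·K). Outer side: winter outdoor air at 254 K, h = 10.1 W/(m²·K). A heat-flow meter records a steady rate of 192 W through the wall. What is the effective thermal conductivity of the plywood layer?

k ≈ 0.118 W/(m·K)

Model the wall as resistances in series:
R_inner film = 1/(h_i·A) = 1/(21.9×31.4) = 0.001454 K/W
R_plasterboard = L/(kA) = 0.14/(0.165×31.4) = 0.02702 K/W
R_glass-fibre batt = L/(kA) = 0.18/(0.0462×31.4) = 0.1241 K/W
R_outer film = 1/(h_o·A) = 1/(10.1×31.4) = 0.003153 K/W
Sum of known resistances R_other = 0.1557 K/W
Total R = ΔT/Q = 40/192 = 0.2083 K/W
R_plywood = R_total − R_other = 0.05262 K/W
k = L/(R·A) = 0.195/(0.05262×31.4)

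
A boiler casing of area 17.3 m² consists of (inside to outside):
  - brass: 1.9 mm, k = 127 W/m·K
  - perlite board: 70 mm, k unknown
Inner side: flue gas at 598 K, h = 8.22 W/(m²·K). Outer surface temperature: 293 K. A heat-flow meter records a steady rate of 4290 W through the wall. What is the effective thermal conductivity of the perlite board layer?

Using the resistance-network approach (series):
R_inner film = 1/(h_i·A) = 1/(8.22×17.3) = 0.007032 K/W
R_brass = L/(kA) = 0.0019/(127×17.3) = 8.648×10^-7 K/W
Sum of known resistances R_other = 0.007033 K/W
Total R = ΔT/Q = 305/4290 = 0.0711 K/W
R_perlite board = R_total − R_other = 0.06406 K/W
k = L/(R·A) = 0.07/(0.06406×17.3)

k ≈ 0.0632 W/(m·K)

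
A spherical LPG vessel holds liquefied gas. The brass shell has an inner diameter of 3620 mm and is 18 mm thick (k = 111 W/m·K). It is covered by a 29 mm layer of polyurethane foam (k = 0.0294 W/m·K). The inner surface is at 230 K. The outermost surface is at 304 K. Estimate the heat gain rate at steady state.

Q ≈ 3200 W

Each spherical layer contributes R = (1/r_i − 1/r_o)/(4πk):
R_brass shell = (1/1.81 − 1/1.828)/(4π×111) = 3.9×10^-6 K/W
R_polyurethane foam = (1/1.828 − 1/1.857)/(4π×0.0294) = 0.02312 K/W
R_total = 0.02313 K/W
Q = ΔT/R_total = 74/0.02313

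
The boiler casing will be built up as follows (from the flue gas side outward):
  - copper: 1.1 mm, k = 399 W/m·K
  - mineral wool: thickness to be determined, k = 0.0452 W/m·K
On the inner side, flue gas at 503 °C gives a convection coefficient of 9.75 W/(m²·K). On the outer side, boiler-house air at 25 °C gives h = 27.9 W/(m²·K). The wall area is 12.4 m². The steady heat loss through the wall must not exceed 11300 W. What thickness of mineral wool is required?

L ≈ 17.5 mm

Using the resistance-network approach (series):
R_inner film = 1/(h_i·A) = 1/(9.75×12.4) = 0.008271 K/W
R_copper = L/(kA) = 0.0011/(399×12.4) = 2.223×10^-7 K/W
R_outer film = 1/(h_o·A) = 1/(27.9×12.4) = 0.002891 K/W
Sum of the known resistances R_other = 0.01116 K/W
Required total resistance R_tot = ΔT/Q_allow = 478/11300 = 0.0423 K/W
R_mineral wool = R_tot − R_other = 0.03114 K/W
L = R·k·A = 0.03114×0.0452×12.4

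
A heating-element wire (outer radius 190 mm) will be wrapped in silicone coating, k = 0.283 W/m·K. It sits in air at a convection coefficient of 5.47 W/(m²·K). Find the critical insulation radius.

r_cr ≈ 51.7 mm

For a cylinder r_cr = k/h = 0.283/5.47
r_cr = 51.7 mm; since the bare radius (190 mm) is above r_cr, any added insulation will reduce heat loss.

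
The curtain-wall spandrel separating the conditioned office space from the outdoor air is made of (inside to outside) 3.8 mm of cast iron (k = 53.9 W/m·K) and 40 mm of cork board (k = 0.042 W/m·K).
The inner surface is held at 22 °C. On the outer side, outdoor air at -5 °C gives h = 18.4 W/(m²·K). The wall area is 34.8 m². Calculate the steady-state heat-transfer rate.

Treating each layer as a thermal resistance in series:
R_cast iron = L/(kA) = 0.0038/(53.9×34.8) = 2.026×10^-6 K/W
R_cork board = L/(kA) = 0.04/(0.042×34.8) = 0.02737 K/W
R_outer film = 1/(h_o·A) = 1/(18.4×34.8) = 0.001562 K/W
R_total = 0.02893 K/W
Q = ΔT / R_total = 27 / 0.02893

Q ≈ 933 W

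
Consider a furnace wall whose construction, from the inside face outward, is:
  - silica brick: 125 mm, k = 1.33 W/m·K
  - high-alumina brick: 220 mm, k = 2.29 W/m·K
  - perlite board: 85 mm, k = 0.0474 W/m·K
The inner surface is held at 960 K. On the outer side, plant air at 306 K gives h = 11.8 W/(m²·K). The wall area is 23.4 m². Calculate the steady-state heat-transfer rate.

Q ≈ 7400 W

Thermal resistances in series:
R_silica brick = L/(kA) = 0.125/(1.33×23.4) = 0.004016 K/W
R_high-alumina brick = L/(kA) = 0.22/(2.29×23.4) = 0.004106 K/W
R_perlite board = L/(kA) = 0.085/(0.0474×23.4) = 0.07663 K/W
R_outer film = 1/(h_o·A) = 1/(11.8×23.4) = 0.003622 K/W
R_total = 0.08838 K/W
Q = ΔT / R_total = 654 / 0.08838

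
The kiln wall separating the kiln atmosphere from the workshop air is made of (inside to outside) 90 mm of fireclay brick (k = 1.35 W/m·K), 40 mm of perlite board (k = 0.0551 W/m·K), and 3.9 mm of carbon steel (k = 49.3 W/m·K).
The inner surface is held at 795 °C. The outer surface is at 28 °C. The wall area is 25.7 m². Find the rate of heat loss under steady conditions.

Q ≈ 24900 W

Treating each layer as a thermal resistance in series:
R_fireclay brick = L/(kA) = 0.09/(1.35×25.7) = 0.002594 K/W
R_perlite board = L/(kA) = 0.04/(0.0551×25.7) = 0.02825 K/W
R_carbon steel = L/(kA) = 0.0039/(49.3×25.7) = 3.078×10^-6 K/W
R_total = 0.03084 K/W
Q = ΔT / R_total = 767 / 0.03084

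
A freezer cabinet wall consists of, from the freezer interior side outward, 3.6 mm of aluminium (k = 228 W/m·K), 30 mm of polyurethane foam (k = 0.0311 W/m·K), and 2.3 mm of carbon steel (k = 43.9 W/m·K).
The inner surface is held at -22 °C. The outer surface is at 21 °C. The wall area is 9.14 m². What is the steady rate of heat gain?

Q ≈ 407 W

Treating each layer as a thermal resistance in series:
R_aluminium = L/(kA) = 0.0036/(228×9.14) = 1.728×10^-6 K/W
R_polyurethane foam = L/(kA) = 0.03/(0.0311×9.14) = 0.1055 K/W
R_carbon steel = L/(kA) = 0.0023/(43.9×9.14) = 5.732×10^-6 K/W
R_total = 0.1055 K/W
Q = ΔT / R_total = 43 / 0.1055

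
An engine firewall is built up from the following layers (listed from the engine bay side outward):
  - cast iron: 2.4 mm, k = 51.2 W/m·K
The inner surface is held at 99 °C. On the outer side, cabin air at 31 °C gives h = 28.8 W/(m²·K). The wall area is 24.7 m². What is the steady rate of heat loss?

Q ≈ 48300 W

Series thermal resistances:
R_cast iron = L/(kA) = 0.0024/(51.2×24.7) = 1.898×10^-6 K/W
R_outer film = 1/(h_o·A) = 1/(28.8×24.7) = 0.001406 K/W
R_total = 0.001408 K/W
Q = ΔT / R_total = 68 / 0.001408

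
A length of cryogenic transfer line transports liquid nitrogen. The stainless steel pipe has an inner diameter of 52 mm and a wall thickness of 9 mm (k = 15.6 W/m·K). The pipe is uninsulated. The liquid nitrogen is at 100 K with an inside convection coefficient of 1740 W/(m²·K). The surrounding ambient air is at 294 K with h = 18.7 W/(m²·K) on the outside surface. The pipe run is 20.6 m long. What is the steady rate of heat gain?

Cylindrical conduction, so R = ln(r₂/r₁)/(2πkL) per layer, in series:
R_inner film = 1/(h_i·2πr₁L) = 1/(1740×2π×0.026×20.6) = 1.708×10^-4 K/W
R_stainless steel pipe wall = ln(35/26)/(2π×15.6×20.6) = 1.472×10^-4 K/W
R_outer film = 1/(h_o·2πr_oL) = 1/(18.7×2π×0.035×20.6) = 0.0118 K/W
R_total = 0.01212 K/W
Q = ΔT/R_total = 194/0.01212

Q ≈ 16000 W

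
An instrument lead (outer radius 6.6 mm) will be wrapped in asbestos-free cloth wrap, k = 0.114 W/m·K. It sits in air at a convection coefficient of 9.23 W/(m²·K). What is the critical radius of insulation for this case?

r_cr ≈ 12.4 mm

For a cylinder r_cr = k/h = 0.114/9.23
r_cr = 12.4 mm; since the bare radius (6.6 mm) is below r_cr, adding a thin layer of insulation will *increase* heat loss.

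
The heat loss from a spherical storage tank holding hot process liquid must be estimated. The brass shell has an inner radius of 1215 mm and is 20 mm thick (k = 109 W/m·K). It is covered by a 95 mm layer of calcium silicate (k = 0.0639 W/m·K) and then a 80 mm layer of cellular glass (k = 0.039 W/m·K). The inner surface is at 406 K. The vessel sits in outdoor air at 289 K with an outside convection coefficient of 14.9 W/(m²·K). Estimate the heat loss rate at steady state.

Each spherical layer contributes R = (1/r_i − 1/r_o)/(4πk):
R_brass shell = (1/1.215 − 1/1.235)/(4π×109) = 9.731×10^-6 K/W
R_calcium silicate = (1/1.235 − 1/1.33)/(4π×0.0639) = 0.07203 K/W
R_cellular glass = (1/1.33 − 1/1.41)/(4π×0.039) = 0.08705 K/W
R_outer film = 1/(h·4πr_o²) = 1/(14.9×4π×1.41²) = 0.002686 K/W
R_total = 0.1618 K/W
Q = ΔT/R_total = 117/0.1618

Q ≈ 723 W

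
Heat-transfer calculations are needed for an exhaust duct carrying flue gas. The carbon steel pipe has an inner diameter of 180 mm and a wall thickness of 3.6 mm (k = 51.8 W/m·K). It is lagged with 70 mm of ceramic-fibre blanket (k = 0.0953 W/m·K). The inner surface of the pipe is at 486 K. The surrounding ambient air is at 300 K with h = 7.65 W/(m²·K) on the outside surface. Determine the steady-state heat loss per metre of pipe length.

For a radial system each layer contributes R = ln(r_out/r_in)/(2πkL); films add R = 1/(hA).
R_carbon steel pipe wall = ln(93.6/90)/(2π×51.8×1) = 1.205×10^-4 K/W
R_ceramic-fibre blanket = ln(163.6/93.6)/(2π×0.0953×1) = 0.9325 K/W
R_outer film = 1/(h_o·2πr_oL) = 1/(7.65×2π×0.1636×1) = 0.1272 K/W
R_total = 1.06 K/W
Q = ΔT/R_total = 186/1.06

q′ ≈ 176 W/m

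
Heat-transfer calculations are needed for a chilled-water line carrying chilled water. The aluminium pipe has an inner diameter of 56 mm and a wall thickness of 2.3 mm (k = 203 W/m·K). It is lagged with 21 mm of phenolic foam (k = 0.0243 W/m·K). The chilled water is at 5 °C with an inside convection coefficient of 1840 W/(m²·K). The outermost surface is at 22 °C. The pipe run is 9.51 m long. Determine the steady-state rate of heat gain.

Per-layer cylindrical resistances, series-summed:
R_inner film = 1/(h_i·2πr₁L) = 1/(1840×2π×0.028×9.51) = 3.248×10^-4 K/W
R_aluminium pipe wall = ln(30.3/28)/(2π×203×9.51) = 6.508×10^-6 K/W
R_phenolic foam = ln(51.3/30.3)/(2π×0.0243×9.51) = 0.3626 K/W
R_total = 0.363 K/W
Q = ΔT/R_total = 17/0.363

Q ≈ 46.8 W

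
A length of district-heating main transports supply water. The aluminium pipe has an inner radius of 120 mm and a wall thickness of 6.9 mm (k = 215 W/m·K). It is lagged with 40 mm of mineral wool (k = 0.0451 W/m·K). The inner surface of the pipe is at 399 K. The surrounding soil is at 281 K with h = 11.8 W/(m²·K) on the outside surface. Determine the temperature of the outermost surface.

T ≈ 290 K

Per-layer cylindrical resistances, series-summed:
R_aluminium pipe wall = ln(126.9/120)/(2π×215×1) = 4.139×10^-5 K/W
R_mineral wool = ln(166.9/126.9)/(2π×0.0451×1) = 0.9669 K/W
R_outer film = 1/(h_o·2πr_oL) = 1/(11.8×2π×0.1669×1) = 0.08081 K/W
R_total = 1.048 K/W
Q = ΔT/R_total = 118/1.048
Q = 113 W/m
T_interface = T_inner − Q·ΣR(inner→interface) = 399 − 113×0.967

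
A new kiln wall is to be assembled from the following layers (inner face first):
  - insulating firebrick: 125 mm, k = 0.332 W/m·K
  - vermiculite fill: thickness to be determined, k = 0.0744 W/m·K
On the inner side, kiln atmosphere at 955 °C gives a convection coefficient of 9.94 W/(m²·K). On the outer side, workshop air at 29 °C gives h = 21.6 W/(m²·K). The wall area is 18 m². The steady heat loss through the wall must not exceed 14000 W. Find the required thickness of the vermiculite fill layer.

L ≈ 49.6 mm

Model the wall as resistances in series:
R_inner film = 1/(h_i·A) = 1/(9.94×18) = 0.005589 K/W
R_insulating firebrick = L/(kA) = 0.125/(0.332×18) = 0.02092 K/W
R_outer film = 1/(h_o·A) = 1/(21.6×18) = 0.002572 K/W
Sum of the known resistances R_other = 0.02908 K/W
Required total resistance R_tot = ΔT/Q_allow = 926/14000 = 0.06614 K/W
R_vermiculite fill = R_tot − R_other = 0.03706 K/W
L = R·k·A = 0.03706×0.0744×18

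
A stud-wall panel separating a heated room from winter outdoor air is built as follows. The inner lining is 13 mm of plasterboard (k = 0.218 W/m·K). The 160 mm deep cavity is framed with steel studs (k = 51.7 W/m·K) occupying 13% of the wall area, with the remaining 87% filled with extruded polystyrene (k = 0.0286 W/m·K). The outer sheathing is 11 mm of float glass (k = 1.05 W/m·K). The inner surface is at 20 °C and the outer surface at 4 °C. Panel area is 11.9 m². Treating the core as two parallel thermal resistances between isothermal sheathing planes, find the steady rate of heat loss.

Q ≈ 2030 W

Sheathing layers in series; stud and cavity paths in parallel between them.
R_inner = 0.013/(0.218×11.9) = 0.005011 K/W
R_stud  = 0.16/(51.7×0.13×11.9) = 0.002001 K/W
R_cav   = 0.16/(0.0286×0.87×11.9) = 0.5404 K/W
1/R_core = 1/R_stud + 1/R_cav → R_core = 0.001993 K/W
R_outer = 0.011/(1.05×11.9) = 8.804×10^-4 K/W
R_total = 0.007885 K/W
Q = ΔT/R_total = 16/0.007885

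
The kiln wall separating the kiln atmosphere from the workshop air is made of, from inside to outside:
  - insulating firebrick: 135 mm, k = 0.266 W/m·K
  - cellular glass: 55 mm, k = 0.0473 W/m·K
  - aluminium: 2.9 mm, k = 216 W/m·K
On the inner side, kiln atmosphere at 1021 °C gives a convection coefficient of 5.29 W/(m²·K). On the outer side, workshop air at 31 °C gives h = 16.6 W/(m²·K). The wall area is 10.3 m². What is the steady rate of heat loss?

Series thermal resistances:
R_inner film = 1/(h_i·A) = 1/(5.29×10.3) = 0.01835 K/W
R_insulating firebrick = L/(kA) = 0.135/(0.266×10.3) = 0.04927 K/W
R_cellular glass = L/(kA) = 0.055/(0.0473×10.3) = 0.1129 K/W
R_aluminium = L/(kA) = 0.0029/(216×10.3) = 1.303×10^-6 K/W
R_outer film = 1/(h_o·A) = 1/(16.6×10.3) = 0.005849 K/W
R_total = 0.1864 K/W
Q = ΔT / R_total = 990 / 0.1864

Q ≈ 5310 W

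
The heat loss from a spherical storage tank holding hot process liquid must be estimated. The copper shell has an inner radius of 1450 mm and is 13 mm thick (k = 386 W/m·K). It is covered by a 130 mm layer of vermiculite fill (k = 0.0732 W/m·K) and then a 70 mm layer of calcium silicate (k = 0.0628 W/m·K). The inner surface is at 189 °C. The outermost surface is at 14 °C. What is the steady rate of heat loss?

For a spherical shell R = (1/r₁ − 1/r₂)/(4πk); film R = 1/(h·4πr²). In series:
R_copper shell = (1/1.45 − 1/1.463)/(4π×386) = 1.263×10^-6 K/W
R_vermiculite fill = (1/1.463 − 1/1.593)/(4π×0.0732) = 0.06064 K/W
R_calcium silicate = (1/1.593 − 1/1.663)/(4π×0.0628) = 0.03348 K/W
R_total = 0.09412 K/W
Q = ΔT/R_total = 175/0.09412

Q ≈ 1860 W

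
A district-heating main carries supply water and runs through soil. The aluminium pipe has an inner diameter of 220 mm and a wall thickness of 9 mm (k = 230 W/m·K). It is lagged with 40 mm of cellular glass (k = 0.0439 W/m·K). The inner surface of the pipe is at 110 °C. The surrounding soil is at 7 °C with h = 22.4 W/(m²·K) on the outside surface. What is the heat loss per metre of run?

q′ ≈ 94 W/m

Treating each annulus and film as a series resistance:
R_aluminium pipe wall = ln(119/110)/(2π×230×1) = 5.442×10^-5 K/W
R_cellular glass = ln(159/119)/(2π×0.0439×1) = 1.051 K/W
R_outer film = 1/(h_o·2πr_oL) = 1/(22.4×2π×0.159×1) = 0.04469 K/W
R_total = 1.095 K/W
Q = ΔT/R_total = 103/1.095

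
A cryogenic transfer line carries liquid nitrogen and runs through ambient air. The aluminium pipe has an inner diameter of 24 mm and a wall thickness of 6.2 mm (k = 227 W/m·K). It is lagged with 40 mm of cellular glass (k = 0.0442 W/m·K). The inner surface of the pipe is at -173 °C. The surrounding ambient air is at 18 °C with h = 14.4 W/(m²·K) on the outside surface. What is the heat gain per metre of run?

Cylindrical conduction, so R = ln(r₂/r₁)/(2πkL) per layer, in series:
R_aluminium pipe wall = ln(18.2/12)/(2π×227×1) = 2.92×10^-4 K/W
R_cellular glass = ln(58.2/18.2)/(2π×0.0442×1) = 4.186 K/W
R_outer film = 1/(h_o·2πr_oL) = 1/(14.4×2π×0.0582×1) = 0.1899 K/W
R_total = 4.376 K/W
Q = ΔT/R_total = 191/4.376

q′ ≈ 43.6 W/m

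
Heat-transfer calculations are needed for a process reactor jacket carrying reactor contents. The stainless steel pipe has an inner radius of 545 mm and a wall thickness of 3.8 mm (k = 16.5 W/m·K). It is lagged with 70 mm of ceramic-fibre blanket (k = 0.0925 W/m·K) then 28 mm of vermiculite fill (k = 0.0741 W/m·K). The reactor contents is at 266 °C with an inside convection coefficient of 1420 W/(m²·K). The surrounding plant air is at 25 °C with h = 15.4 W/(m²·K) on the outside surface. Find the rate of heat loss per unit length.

q′ ≈ 758 W/m

Treating each annulus and film as a series resistance:
R_inner film = 1/(h_i·2πr₁L) = 1/(1420×2π×0.545×1) = 2.057×10^-4 K/W
R_stainless steel pipe wall = ln(548.8/545)/(2π×16.5×1) = 6.702×10^-5 K/W
R_ceramic-fibre blanket = ln(618.8/548.8)/(2π×0.0925×1) = 0.2066 K/W
R_vermiculite fill = ln(646.8/618.8)/(2π×0.0741×1) = 0.09505 K/W
R_outer film = 1/(h_o·2πr_oL) = 1/(15.4×2π×0.6468×1) = 0.01598 K/W
R_total = 0.3179 K/W
Q = ΔT/R_total = 241/0.3179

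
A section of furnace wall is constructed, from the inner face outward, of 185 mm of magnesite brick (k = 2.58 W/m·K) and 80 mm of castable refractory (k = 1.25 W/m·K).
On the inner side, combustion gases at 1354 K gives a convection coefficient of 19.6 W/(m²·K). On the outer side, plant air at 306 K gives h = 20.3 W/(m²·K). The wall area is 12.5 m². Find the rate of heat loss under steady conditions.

Thermal resistances in series:
R_inner film = 1/(h_i·A) = 1/(19.6×12.5) = 0.004082 K/W
R_magnesite brick = L/(kA) = 0.185/(2.58×12.5) = 0.005736 K/W
R_castable refractory = L/(kA) = 0.08/(1.25×12.5) = 0.00512 K/W
R_outer film = 1/(h_o·A) = 1/(20.3×12.5) = 0.003941 K/W
R_total = 0.01888 K/W
Q = ΔT / R_total = 1048 / 0.01888

Q ≈ 55500 W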